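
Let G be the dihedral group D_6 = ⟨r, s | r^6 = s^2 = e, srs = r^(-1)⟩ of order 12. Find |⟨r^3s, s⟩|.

|⟨r^3s⟩| = 2 and |⟨s⟩| = 2, so |H| is a multiple of lcm(2, 2) = 2 and divides |G| = 12.
Closing under the operation: H = {e, r^3, s, r^3s}, so |H| = 4.

4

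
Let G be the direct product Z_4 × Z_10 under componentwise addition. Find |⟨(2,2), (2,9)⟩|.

|⟨(2,2)⟩| = 10 and |⟨(2,9)⟩| = 10, so |H| is a multiple of lcm(10, 10) = 10 and divides |G| = 40.
Closing under the operation: H = {(0,0), (0,1), (0,2), (0,3), (0,4), (0,5), (0,6), (0,7), (0,8), (0,9), (2,0), (2,1), (2,2), (2,3), (2,4), (2,5), (2,6), (2,7), (2,8), (2,9)}, so |H| = 20.

20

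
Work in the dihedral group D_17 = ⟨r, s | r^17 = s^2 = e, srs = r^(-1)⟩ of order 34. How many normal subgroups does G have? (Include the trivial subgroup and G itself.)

3

G has 20 subgroups. Checking conjugation-invariance by order — order 1: 1/1 normal; order 2: 0/17 normal; order 17: 1/1 normal; order 34: 1/1 normal.
Total normal subgroups: 3.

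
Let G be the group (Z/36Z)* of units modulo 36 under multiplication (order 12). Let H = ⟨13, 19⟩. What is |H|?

|⟨13⟩| = 3 and |⟨19⟩| = 2, so |H| is a multiple of lcm(3, 2) = 6 and divides |G| = 12.
Closing under the operation: H = {1, 7, 13, 19, 25, 31}, so |H| = 6.

6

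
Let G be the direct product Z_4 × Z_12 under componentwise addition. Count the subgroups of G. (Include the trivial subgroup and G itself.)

|G| = 48, so by Lagrange every subgroup order divides 48. Divisors: 1, 2, 3, 4, 6, 8, 12, 16, 24, 48.
Subgroups by order — order 1: 1; order 2: 3; order 3: 1; order 4: 7; order 6: 3; order 8: 3; order 12: 7; order 16: 1; order 24: 3; order 48: 1.
Total: 1 + 3 + 1 + 7 + 3 + 3 + 7 + 1 + 3 + 1 = 30.

30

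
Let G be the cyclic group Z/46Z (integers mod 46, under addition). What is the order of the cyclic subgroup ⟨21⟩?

In Z/46Z, the order of an element a is n/gcd(a, n).
gcd(21, 46) = 1, so |⟨21⟩| = 46/1 = 46.

46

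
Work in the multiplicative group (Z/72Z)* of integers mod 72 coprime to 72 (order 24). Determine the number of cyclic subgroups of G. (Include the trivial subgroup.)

16

A cyclic subgroup of order d is generated by each of its φ(d) elements of order d, so the cyclic subgroups of order d number (#elements of order d)/φ(d).
Cyclic subgroups by order — order 1: 1; order 2: 7; order 3: 1; order 6: 7.
Total: 16.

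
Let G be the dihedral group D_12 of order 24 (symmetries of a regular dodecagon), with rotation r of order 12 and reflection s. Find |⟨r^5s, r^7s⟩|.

12

|⟨r^5s⟩| = 2 and |⟨r^7s⟩| = 2, so |H| is a multiple of lcm(2, 2) = 2 and divides |G| = 24.
Closing under the operation: H = {e, r^2, r^4, r^6, r^8, r^10, rs, r^3s, r^5s, r^7s, r^9s, r^11s}, so |H| = 12.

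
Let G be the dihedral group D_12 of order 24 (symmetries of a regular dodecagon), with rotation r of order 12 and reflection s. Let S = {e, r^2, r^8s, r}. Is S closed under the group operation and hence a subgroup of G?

r ∈ S but its inverse r^11 ∉ S, so S is not a subgroup.

No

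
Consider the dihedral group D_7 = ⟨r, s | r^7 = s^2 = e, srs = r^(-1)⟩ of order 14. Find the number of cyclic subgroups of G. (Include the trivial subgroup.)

9

A cyclic subgroup of order d is generated by each of its φ(d) elements of order d, so the cyclic subgroups of order d number (#elements of order d)/φ(d).
Cyclic subgroups by order — order 1: 1; order 2: 7; order 7: 1.
Total: 9.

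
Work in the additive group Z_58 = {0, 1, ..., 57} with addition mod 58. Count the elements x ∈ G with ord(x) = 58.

28

In a cyclic group of order 58, the number of elements of order d (for d | 58) is φ(d).
φ(58) = 28.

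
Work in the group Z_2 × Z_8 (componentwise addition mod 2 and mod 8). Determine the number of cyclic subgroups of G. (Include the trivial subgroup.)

8

Group the elements of G by the cyclic subgroup they generate; each cyclic subgroup of order d accounts for φ(d) elements.
Cyclic subgroups by order — order 1: 1; order 2: 3; order 4: 2; order 8: 2.
Total: 8.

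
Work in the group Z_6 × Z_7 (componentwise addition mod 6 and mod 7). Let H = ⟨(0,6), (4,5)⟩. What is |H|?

21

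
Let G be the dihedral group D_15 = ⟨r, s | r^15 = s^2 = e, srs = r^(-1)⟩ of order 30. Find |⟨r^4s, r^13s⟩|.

|⟨r^4s⟩| = 2 and |⟨r^13s⟩| = 2, so |H| is a multiple of lcm(2, 2) = 2 and divides |G| = 30.
Closing under the operation: H = {e, r^3, r^6, r^9, r^12, rs, r^4s, r^7s, r^10s, r^13s}, so |H| = 10.

10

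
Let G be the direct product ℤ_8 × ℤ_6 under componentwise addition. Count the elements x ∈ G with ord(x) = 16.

An element (a,b) has order lcm(ord(a), ord(b)); count pairs with lcm equal to 16.
Enumerating gives 0 such elements.

0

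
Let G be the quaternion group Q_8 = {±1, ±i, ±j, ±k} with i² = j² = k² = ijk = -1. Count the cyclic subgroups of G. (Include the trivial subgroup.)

Group the elements of G by the cyclic subgroup they generate; each cyclic subgroup of order d accounts for φ(d) elements.
Cyclic subgroups by order — order 1: 1; order 2: 1; order 4: 3.
Total: 5.

5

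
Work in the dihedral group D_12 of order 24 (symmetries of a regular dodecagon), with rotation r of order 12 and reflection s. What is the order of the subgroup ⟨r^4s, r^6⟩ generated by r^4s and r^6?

4

|⟨r^4s⟩| = 2 and |⟨r^6⟩| = 2, so |H| is a multiple of lcm(2, 2) = 2 and divides |G| = 24.
Closing under the operation: H = {e, r^6, r^4s, r^10s}, so |H| = 4.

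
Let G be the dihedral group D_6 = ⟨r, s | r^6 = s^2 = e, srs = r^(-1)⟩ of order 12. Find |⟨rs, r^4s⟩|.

|⟨rs⟩| = 2 and |⟨r^4s⟩| = 2, so |H| is a multiple of lcm(2, 2) = 2 and divides |G| = 12.
Closing under the operation: H = {e, r^3, rs, r^4s}, so |H| = 4.

4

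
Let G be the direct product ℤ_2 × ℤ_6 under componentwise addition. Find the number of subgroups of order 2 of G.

3

|G| = 12 and 2 | 12, so subgroups of order 2 are possible by Lagrange.
The subgroups of order 2 are: {(0,0), (0,3)}; {(0,0), (1,0)}; {(0,0), (1,3)}.
So G has 3 subgroups of order 2.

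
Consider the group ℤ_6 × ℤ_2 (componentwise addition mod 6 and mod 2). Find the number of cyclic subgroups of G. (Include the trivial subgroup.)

A cyclic subgroup of order d is generated by each of its φ(d) elements of order d, so the cyclic subgroups of order d number (#elements of order d)/φ(d).
Cyclic subgroups by order — order 1: 1; order 2: 3; order 3: 1; order 6: 3.
Total: 8.

8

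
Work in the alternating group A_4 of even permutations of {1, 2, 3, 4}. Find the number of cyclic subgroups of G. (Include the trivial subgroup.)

8

Group the elements of G by the cyclic subgroup they generate; each cyclic subgroup of order d accounts for φ(d) elements.
Cyclic subgroups by order — order 1: 1; order 2: 3; order 3: 4.
Total: 8.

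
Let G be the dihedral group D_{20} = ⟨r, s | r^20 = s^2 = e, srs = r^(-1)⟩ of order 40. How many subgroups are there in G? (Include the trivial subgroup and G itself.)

|G| = 40, so by Lagrange every subgroup order divides 40. Divisors: 1, 2, 4, 5, 8, 10, 20, 40.
Subgroups by order — order 1: 1; order 2: 21; order 4: 11; order 5: 1; order 8: 5; order 10: 5; order 20: 3; order 40: 1.
Total: 1 + 21 + 11 + 1 + 5 + 5 + 3 + 1 = 48.

48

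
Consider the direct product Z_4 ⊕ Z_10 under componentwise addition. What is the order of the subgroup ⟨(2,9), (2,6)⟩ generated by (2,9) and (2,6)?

|⟨(2,9)⟩| = 10 and |⟨(2,6)⟩| = 10, so |H| is a multiple of lcm(10, 10) = 10 and divides |G| = 40.
Closing under the operation: H = {(0,0), (0,1), (0,2), (0,3), (0,4), (0,5), (0,6), (0,7), (0,8), (0,9), (2,0), (2,1), (2,2), (2,3), (2,4), (2,5), (2,6), (2,7), (2,8), (2,9)}, so |H| = 20.

20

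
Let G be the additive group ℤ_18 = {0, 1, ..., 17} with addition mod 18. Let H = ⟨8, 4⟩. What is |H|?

|⟨8⟩| = 9 and |⟨4⟩| = 9, so |H| is a multiple of lcm(9, 9) = 9 and divides |G| = 18.
Closing under the operation: H = {0, 2, 4, 6, 8, 10, 12, 14, 16}, so |H| = 9.

9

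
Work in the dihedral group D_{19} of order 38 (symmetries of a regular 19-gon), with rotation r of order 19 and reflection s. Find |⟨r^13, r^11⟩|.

|⟨r^13⟩| = 19 and |⟨r^11⟩| = 19, so |H| is a multiple of lcm(19, 19) = 19 and divides |G| = 38.
Closing under the operation: H = {e, r, r^2, r^3, r^4, r^5, r^6, r^7, r^8, r^9, r^10, r^11, r^12, r^13, r^14, r^15, r^16, r^17, r^18}, so |H| = 19.

19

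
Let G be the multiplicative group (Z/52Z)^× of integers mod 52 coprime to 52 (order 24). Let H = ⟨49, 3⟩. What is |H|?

|⟨49⟩| = 6 and |⟨3⟩| = 6, so |H| is a multiple of lcm(6, 6) = 6 and divides |G| = 24.
Closing under the operation: H = {1, 3, 9, 17, 23, 25, 27, 29, 35, 43, 49, 51}, so |H| = 12.

12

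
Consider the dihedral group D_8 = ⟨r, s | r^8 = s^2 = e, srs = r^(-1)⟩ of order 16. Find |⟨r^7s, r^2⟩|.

|⟨r^7s⟩| = 2 and |⟨r^2⟩| = 4, so |H| is a multiple of lcm(2, 4) = 4 and divides |G| = 16.
Closing under the operation: H = {e, r^2, r^4, r^6, rs, r^3s, r^5s, r^7s}, so |H| = 8.

8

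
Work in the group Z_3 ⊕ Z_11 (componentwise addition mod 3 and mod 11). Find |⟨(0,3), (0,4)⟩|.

11

|⟨(0,3)⟩| = 11 and |⟨(0,4)⟩| = 11, so |H| is a multiple of lcm(11, 11) = 11 and divides |G| = 33.
Closing under the operation: H = {(0,0), (0,1), (0,2), (0,3), (0,4), (0,5), (0,6), (0,7), (0,8), (0,9), (0,10)}, so |H| = 11.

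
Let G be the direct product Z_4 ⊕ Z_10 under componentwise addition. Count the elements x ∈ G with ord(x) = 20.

16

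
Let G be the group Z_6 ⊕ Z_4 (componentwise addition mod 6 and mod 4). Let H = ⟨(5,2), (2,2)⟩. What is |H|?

12

|⟨(5,2)⟩| = 6 and |⟨(2,2)⟩| = 6, so |H| is a multiple of lcm(6, 6) = 6 and divides |G| = 24.
Closing under the operation: H = {(0,0), (0,2), (1,0), (1,2), (2,0), (2,2), (3,0), (3,2), (4,0), (4,2), (5,0), (5,2)}, so |H| = 12.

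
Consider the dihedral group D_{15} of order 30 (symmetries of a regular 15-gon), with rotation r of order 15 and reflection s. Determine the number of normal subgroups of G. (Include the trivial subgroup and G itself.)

5

G has 28 subgroups. Checking conjugation-invariance by order — order 1: 1/1 normal; order 2: 0/15 normal; order 3: 1/1 normal; order 5: 1/1 normal; order 6: 0/5 normal; order 10: 0/3 normal; order 15: 1/1 normal; order 30: 1/1 normal.
Total normal subgroups: 5.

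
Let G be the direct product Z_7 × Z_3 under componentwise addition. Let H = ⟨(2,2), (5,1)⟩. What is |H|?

21

|⟨(2,2)⟩| = 21 and |⟨(5,1)⟩| = 21, so |H| is a multiple of lcm(21, 21) = 21 and divides |G| = 21.
Closing {(2,2), (5,1)} under the group operation gives all of G, so |H| = 21.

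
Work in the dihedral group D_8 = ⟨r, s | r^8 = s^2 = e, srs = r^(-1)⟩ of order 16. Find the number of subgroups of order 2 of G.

9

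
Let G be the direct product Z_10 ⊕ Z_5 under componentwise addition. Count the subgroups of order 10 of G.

6

|G| = 50 and 10 | 50, so subgroups of order 10 are possible by Lagrange.
The subgroups of order 10 are: {(0,0), (0,1), (0,2), (0,3), (0,4), (5,0), (5,1), (5,2), (5,3), (5,4)}; {(0,0), (1,0), (2,0), (3,0), (4,0), (5,0), (6,0), (7,0), (8,0), (9,0)}; {(0,0), (1,1), (2,2), (3,3), (4,4), (5,0), (6,1), (7,2), (8,3), (9,4)}; {(0,0), (1,2), (2,4), (3,1), (4,3), (5,0), (6,2), (7,4), (8,1), (9,3)}; … (6 in all).
So G has 6 subgroups of order 10.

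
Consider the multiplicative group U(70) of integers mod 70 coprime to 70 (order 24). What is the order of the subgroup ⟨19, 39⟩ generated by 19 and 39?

|⟨19⟩| = 6 and |⟨39⟩| = 6, so |H| is a multiple of lcm(6, 6) = 6 and divides |G| = 24.
Closing under the operation: H = {1, 9, 11, 19, 29, 31, 39, 41, 51, 59, 61, 69}, so |H| = 12.

12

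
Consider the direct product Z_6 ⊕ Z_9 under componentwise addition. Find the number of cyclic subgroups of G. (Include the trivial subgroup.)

A cyclic subgroup of order d is generated by each of its φ(d) elements of order d, so the cyclic subgroups of order d number (#elements of order d)/φ(d).
Cyclic subgroups by order — order 1: 1; order 2: 1; order 3: 4; order 6: 4; order 9: 3; order 18: 3.
Total: 16.

16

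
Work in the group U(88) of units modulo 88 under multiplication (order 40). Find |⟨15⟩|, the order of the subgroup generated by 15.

10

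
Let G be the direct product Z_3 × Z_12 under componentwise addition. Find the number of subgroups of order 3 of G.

4

|G| = 36 and 3 | 36, so subgroups of order 3 are possible by Lagrange.
The subgroups of order 3 are: {(0,0), (0,4), (0,8)}; {(0,0), (1,0), (2,0)}; {(0,0), (1,4), (2,8)}; {(0,0), (1,8), (2,4)}.
So G has 4 subgroups of order 3.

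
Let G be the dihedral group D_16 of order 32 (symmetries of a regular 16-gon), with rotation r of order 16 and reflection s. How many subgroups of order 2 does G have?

17

|G| = 32 and 2 | 32, so subgroups of order 2 are possible by Lagrange.
The subgroups of order 2 are: {e, r^10s}; {e, r^11s}; {e, r^12s}; {e, r^13s}; … (17 in all).
So G has 17 subgroups of order 2.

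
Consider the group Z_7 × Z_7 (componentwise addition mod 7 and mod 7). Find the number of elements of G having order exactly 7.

An element (a,b) has order lcm(ord(a), ord(b)); count pairs with lcm equal to 7.
Enumerating gives 48 such elements.

48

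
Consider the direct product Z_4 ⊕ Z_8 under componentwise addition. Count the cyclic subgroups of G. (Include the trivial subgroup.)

Group the elements of G by the cyclic subgroup they generate; each cyclic subgroup of order d accounts for φ(d) elements.
Cyclic subgroups by order — order 1: 1; order 2: 3; order 4: 6; order 8: 4.
Total: 14.

14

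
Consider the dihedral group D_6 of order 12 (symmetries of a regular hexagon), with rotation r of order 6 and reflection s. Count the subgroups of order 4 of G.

3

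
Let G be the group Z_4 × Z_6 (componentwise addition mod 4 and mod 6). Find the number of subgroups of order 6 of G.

3

|G| = 24 and 6 | 24, so subgroups of order 6 are possible by Lagrange.
The subgroups of order 6 are: {(0,0), (0,1), (0,2), (0,3), (0,4), (0,5)}; {(0,0), (0,2), (0,4), (2,0), (2,2), (2,4)}; {(0,0), (0,2), (0,4), (2,1), (2,3), (2,5)}.
So G has 3 subgroups of order 6.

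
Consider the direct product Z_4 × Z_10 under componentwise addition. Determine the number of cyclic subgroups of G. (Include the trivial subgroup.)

12

Each element a generates a cyclic subgroup ⟨a⟩; distinct elements may generate the same one (a cyclic group of order d has φ(d) generators).
Cyclic subgroups by order — order 1: 1; order 2: 3; order 4: 2; order 5: 1; order 10: 3; order 20: 2.
Total: 12.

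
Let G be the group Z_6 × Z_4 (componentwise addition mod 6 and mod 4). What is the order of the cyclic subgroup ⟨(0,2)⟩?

The order of (0,2) in Z_6 × Z_4 is lcm(ord(0) in Z_6, ord(2) in Z_4).
ord(0) = 1 and ord(2) = 2, so |⟨(0,2)⟩| = lcm(1, 2) = 2.

2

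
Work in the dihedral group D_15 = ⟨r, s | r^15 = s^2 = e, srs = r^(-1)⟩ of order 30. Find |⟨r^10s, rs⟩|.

10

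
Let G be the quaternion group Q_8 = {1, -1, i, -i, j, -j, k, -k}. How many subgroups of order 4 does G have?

3

|G| = 8 and 4 | 8, so subgroups of order 4 are possible by Lagrange.
The subgroups of order 4 are: {1, -1, i, -i}; {1, -1, j, -j}; {1, -1, k, -k}.
So G has 3 subgroups of order 4.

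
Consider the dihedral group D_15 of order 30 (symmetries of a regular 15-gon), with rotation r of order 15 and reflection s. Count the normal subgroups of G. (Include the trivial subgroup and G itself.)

G has 28 subgroups. Checking conjugation-invariance by order — order 1: 1/1 normal; order 2: 0/15 normal; order 3: 1/1 normal; order 5: 1/1 normal; order 6: 0/5 normal; order 10: 0/3 normal; order 15: 1/1 normal; order 30: 1/1 normal.
Total normal subgroups: 5.

5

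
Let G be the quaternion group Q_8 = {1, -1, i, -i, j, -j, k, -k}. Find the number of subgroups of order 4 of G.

3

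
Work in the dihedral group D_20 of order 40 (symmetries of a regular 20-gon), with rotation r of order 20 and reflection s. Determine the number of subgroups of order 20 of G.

3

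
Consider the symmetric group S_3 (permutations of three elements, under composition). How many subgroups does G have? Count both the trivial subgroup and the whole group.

6

|G| = 6, so by Lagrange every subgroup order divides 6. Divisors: 1, 2, 3, 6.
Subgroups by order — order 1: 1; order 2: 3; order 3: 1; order 6: 1.
Total: 1 + 3 + 1 + 1 = 6.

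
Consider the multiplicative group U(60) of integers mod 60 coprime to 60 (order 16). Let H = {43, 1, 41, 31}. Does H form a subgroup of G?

No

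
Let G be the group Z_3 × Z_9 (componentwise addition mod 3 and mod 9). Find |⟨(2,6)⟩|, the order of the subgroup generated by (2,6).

The order of (2,6) in Z_3 × Z_9 is lcm(ord(2) in Z_3, ord(6) in Z_9).
ord(2) = 3 and ord(6) = 3, so |⟨(2,6)⟩| = lcm(3, 3) = 3.

3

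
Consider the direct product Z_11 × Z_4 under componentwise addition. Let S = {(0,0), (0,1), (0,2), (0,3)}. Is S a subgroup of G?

Yes

|S| = 4 divides |G| = 44, consistent with Lagrange.
S contains the identity, every element's inverse is in S, and S is closed under +: it is a subgroup.
In fact S = ⟨(0,1)⟩.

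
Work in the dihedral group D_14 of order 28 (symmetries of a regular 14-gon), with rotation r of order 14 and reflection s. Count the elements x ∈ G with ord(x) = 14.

6

The elements of order 14 are: r, r^3, r^5, r^9, r^11, r^13.
That's 6.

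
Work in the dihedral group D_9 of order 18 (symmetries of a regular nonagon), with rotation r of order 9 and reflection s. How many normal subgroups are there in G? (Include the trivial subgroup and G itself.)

G has 16 subgroups. Checking conjugation-invariance by order — order 1: 1/1 normal; order 2: 0/9 normal; order 3: 1/1 normal; order 6: 0/3 normal; order 9: 1/1 normal; order 18: 1/1 normal.
Total normal subgroups: 4.

4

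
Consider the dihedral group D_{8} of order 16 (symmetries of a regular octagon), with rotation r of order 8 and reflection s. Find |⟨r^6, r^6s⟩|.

|⟨r^6⟩| = 4 and |⟨r^6s⟩| = 2, so |H| is a multiple of lcm(4, 2) = 4 and divides |G| = 16.
Closing under the operation: H = {e, r^2, r^4, r^6, s, r^2s, r^4s, r^6s}, so |H| = 8.

8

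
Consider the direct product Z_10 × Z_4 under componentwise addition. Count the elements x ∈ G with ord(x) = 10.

An element (a,b) has order lcm(ord(a), ord(b)); count pairs with lcm equal to 10.
Enumerating gives 12 such elements.

12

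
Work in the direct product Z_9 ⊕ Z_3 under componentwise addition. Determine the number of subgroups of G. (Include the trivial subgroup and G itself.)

|G| = 27, so by Lagrange every subgroup order divides 27. Divisors: 1, 3, 9, 27.
Subgroups by order — order 1: 1; order 3: 4; order 9: 4; order 27: 1.
Total: 1 + 4 + 4 + 1 = 10.

10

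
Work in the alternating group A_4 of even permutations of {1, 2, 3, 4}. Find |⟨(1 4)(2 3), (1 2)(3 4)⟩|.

|⟨(1 4)(2 3)⟩| = 2 and |⟨(1 2)(3 4)⟩| = 2, so |H| is a multiple of lcm(2, 2) = 2 and divides |G| = 12.
Closing under the operation: H = {e, (1 2)(3 4), (1 3)(2 4), (1 4)(2 3)}, so |H| = 4.

4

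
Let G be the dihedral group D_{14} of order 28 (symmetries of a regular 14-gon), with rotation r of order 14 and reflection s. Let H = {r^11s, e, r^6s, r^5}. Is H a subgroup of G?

No

r^5 ∈ H but its inverse r^9 ∉ H, so H is not a subgroup.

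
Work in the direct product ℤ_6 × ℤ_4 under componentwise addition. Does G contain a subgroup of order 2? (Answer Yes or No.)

2 | 24. A subgroup of order 2 is {(0,0), (0,2)}.

Yes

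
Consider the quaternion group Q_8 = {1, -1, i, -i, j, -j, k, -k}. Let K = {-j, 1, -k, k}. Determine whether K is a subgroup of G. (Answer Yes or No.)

No

-j ∈ K but its inverse j ∉ K, so K is not a subgroup.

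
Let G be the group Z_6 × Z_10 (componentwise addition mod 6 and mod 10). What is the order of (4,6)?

15

The order of (4,6) in Z_6 × Z_10 is lcm(ord(4) in Z_6, ord(6) in Z_10).
ord(4) = 3 and ord(6) = 5, so |⟨(4,6)⟩| = lcm(3, 5) = 15.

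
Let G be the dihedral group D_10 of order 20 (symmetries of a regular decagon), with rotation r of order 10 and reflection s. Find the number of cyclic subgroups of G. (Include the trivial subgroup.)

Each element a generates a cyclic subgroup ⟨a⟩; distinct elements may generate the same one (a cyclic group of order d has φ(d) generators).
Cyclic subgroups by order — order 1: 1; order 2: 11; order 5: 1; order 10: 1.
Total: 14.

14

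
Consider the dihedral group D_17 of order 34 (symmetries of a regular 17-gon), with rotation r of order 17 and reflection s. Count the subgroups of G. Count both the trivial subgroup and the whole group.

|G| = 34, so by Lagrange every subgroup order divides 34. Divisors: 1, 2, 17, 34.
Subgroups by order — order 1: 1; order 2: 17; order 17: 1; order 34: 1.
Total: 1 + 17 + 1 + 1 = 20.

20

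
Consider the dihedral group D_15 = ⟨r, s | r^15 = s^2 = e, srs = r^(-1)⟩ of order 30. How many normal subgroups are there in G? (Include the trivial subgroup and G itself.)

G has 28 subgroups. Checking conjugation-invariance by order — order 1: 1/1 normal; order 2: 0/15 normal; order 3: 1/1 normal; order 5: 1/1 normal; order 6: 0/5 normal; order 10: 0/3 normal; order 15: 1/1 normal; order 30: 1/1 normal.
Total normal subgroups: 5.

5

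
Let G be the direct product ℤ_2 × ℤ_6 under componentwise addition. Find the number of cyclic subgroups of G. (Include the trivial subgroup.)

8

Each element a generates a cyclic subgroup ⟨a⟩; distinct elements may generate the same one (a cyclic group of order d has φ(d) generators).
Cyclic subgroups by order — order 1: 1; order 2: 3; order 3: 1; order 6: 3.
Total: 8.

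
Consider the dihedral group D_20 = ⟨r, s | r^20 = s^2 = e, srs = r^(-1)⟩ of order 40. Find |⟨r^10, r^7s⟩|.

|⟨r^10⟩| = 2 and |⟨r^7s⟩| = 2, so |H| is a multiple of lcm(2, 2) = 2 and divides |G| = 40.
Closing under the operation: H = {e, r^10, r^7s, r^17s}, so |H| = 4.

4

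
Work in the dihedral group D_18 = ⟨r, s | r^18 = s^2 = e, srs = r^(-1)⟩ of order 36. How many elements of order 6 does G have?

2

The elements of order 6 are: r^3, r^15.
That's 2.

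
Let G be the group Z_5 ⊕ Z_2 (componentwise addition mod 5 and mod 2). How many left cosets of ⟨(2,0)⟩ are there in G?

|⟨(2,0)⟩| = 5 and |G| = 10.
By Lagrange, [G : H] = |G|/|H| = 10/5 = 2.

2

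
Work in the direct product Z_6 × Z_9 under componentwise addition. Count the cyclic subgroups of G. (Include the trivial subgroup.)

16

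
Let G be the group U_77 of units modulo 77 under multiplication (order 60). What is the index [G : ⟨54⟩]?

|⟨54⟩| = 6 and |G| = 60.
By Lagrange, [G : H] = |G|/|H| = 60/6 = 10.

10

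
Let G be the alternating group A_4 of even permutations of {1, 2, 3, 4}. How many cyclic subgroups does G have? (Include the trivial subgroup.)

Each element a generates a cyclic subgroup ⟨a⟩; distinct elements may generate the same one (a cyclic group of order d has φ(d) generators).
Cyclic subgroups by order — order 1: 1; order 2: 3; order 3: 4.
Total: 8.

8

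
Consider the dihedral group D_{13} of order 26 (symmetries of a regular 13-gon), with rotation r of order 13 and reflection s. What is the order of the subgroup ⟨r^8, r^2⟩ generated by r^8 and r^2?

13

|⟨r^8⟩| = 13 and |⟨r^2⟩| = 13, so |H| is a multiple of lcm(13, 13) = 13 and divides |G| = 26.
Closing under the operation: H = {e, r, r^2, r^3, r^4, r^5, r^6, r^7, r^8, r^9, r^10, r^11, r^12}, so |H| = 13.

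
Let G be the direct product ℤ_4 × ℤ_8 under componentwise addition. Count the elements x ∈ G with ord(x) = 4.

An element (a,b) has order lcm(ord(a), ord(b)); count pairs with lcm equal to 4.
Enumerating gives 12 such elements.

12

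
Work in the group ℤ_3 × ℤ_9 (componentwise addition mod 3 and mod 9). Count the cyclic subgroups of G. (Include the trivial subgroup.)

8

A cyclic subgroup of order d is generated by each of its φ(d) elements of order d, so the cyclic subgroups of order d number (#elements of order d)/φ(d).
Cyclic subgroups by order — order 1: 1; order 3: 4; order 9: 3.
Total: 8.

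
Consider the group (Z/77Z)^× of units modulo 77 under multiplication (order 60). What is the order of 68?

30

Compute successive powers of 68 mod 77: 68, 4, 41, 16, 10, 64, 40, 25, …; 68^30 ≡ 1 (mod 77).
So |⟨68⟩| = 30.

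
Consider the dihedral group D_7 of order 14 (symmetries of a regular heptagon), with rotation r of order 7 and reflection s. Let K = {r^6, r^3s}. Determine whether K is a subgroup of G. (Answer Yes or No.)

No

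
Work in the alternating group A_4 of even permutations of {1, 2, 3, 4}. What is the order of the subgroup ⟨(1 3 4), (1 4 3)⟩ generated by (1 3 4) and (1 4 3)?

3

|⟨(1 3 4)⟩| = 3 and |⟨(1 4 3)⟩| = 3, so |H| is a multiple of lcm(3, 3) = 3 and divides |G| = 12.
Closing under the operation: H = {e, (1 3 4), (1 4 3)}, so |H| = 3.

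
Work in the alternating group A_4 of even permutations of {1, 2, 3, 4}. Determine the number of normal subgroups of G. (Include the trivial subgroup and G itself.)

G has 10 subgroups. Checking conjugation-invariance by order — order 1: 1/1 normal; order 2: 0/3 normal; order 3: 0/4 normal; order 4: 1/1 normal; order 12: 1/1 normal.
Total normal subgroups: 3.

3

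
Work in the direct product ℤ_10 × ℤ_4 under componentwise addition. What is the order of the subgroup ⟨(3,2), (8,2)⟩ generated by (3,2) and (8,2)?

|⟨(3,2)⟩| = 10 and |⟨(8,2)⟩| = 10, so |H| is a multiple of lcm(10, 10) = 10 and divides |G| = 40.
Closing under the operation: H = {(0,0), (0,2), (1,0), (1,2), (2,0), (2,2), (3,0), (3,2), (4,0), (4,2), (5,0), (5,2), (6,0), (6,2), (7,0), (7,2), (8,0), (8,2), (9,0), (9,2)}, so |H| = 20.

20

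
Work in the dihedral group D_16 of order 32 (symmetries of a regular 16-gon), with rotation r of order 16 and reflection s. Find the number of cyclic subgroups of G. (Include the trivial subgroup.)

21

Group the elements of G by the cyclic subgroup they generate; each cyclic subgroup of order d accounts for φ(d) elements.
Cyclic subgroups by order — order 1: 1; order 2: 17; order 4: 1; order 8: 1; order 16: 1.
Total: 21.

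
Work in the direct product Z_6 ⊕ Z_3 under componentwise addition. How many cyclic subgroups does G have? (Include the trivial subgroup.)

Group the elements of G by the cyclic subgroup they generate; each cyclic subgroup of order d accounts for φ(d) elements.
Cyclic subgroups by order — order 1: 1; order 2: 1; order 3: 4; order 6: 4.
Total: 10.

10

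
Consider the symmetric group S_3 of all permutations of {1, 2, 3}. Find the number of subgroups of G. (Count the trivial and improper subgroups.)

6

|G| = 6, so by Lagrange every subgroup order divides 6. Divisors: 1, 2, 3, 6.
Subgroups by order — order 1: 1; order 2: 3; order 3: 1; order 6: 1.
Total: 1 + 3 + 1 + 1 = 6.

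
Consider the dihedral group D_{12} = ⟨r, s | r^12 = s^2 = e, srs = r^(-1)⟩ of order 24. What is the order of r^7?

12

Computing powers of r^7: the smallest k with (r^7)^k = e is k = 12.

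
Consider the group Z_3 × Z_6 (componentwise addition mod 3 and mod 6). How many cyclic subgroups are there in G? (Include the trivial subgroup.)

10

A cyclic subgroup of order d is generated by each of its φ(d) elements of order d, so the cyclic subgroups of order d number (#elements of order d)/φ(d).
Cyclic subgroups by order — order 1: 1; order 2: 1; order 3: 4; order 6: 4.
Total: 10.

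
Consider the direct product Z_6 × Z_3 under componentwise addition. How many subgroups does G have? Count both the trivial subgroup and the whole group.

12

|G| = 18, so by Lagrange every subgroup order divides 18. Divisors: 1, 2, 3, 6, 9, 18.
Subgroups by order — order 1: 1; order 2: 1; order 3: 4; order 6: 4; order 9: 1; order 18: 1.
Total: 1 + 1 + 4 + 4 + 1 + 1 = 12.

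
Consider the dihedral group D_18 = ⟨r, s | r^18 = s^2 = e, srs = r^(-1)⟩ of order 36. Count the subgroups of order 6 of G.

|G| = 36 and 6 | 36, so subgroups of order 6 are possible by Lagrange.
The subgroups of order 6 are: {e, r^6, r^12, r^4s, r^10s, r^16s}; {e, r^6, r^12, r^5s, r^11s, r^17s}; {e, r^6, r^12, s, r^6s, r^12s}; {e, r^6, r^12, rs, r^7s, r^13s}; … (7 in all).
So G has 7 subgroups of order 6.

7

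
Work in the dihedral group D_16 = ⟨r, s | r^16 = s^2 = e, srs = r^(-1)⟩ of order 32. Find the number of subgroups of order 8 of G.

|G| = 32 and 8 | 32, so subgroups of order 8 are possible by Lagrange.
The subgroups of order 8 are: {e, r^2, r^4, r^6, r^8, r^10, r^12, r^14}; {e, r^4, r^8, r^12, r^2s, r^6s, r^10s, r^14s}; {e, r^4, r^8, r^12, r^3s, r^7s, r^11s, r^15s}; {e, r^4, r^8, r^12, s, r^4s, r^8s, r^12s}; … (5 in all).
So G has 5 subgroups of order 8.

5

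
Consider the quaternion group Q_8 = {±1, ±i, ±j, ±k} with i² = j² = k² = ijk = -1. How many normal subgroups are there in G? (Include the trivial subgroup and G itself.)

G has 6 subgroups. Checking conjugation-invariance by order — order 1: 1/1 normal; order 2: 1/1 normal; order 4: 3/3 normal; order 8: 1/1 normal.
Total normal subgroups: 6.

6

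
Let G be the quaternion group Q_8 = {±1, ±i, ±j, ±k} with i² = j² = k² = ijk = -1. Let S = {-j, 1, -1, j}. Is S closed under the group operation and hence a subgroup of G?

Yes

|S| = 4 divides |G| = 8, consistent with Lagrange.
S contains the identity, every element's inverse is in S, and S is closed under ·: it is a subgroup.
In fact S = ⟨j⟩.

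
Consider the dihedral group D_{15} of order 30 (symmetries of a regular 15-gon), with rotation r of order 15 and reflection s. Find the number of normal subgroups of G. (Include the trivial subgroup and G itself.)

G has 28 subgroups. Checking conjugation-invariance by order — order 1: 1/1 normal; order 2: 0/15 normal; order 3: 1/1 normal; order 5: 1/1 normal; order 6: 0/5 normal; order 10: 0/3 normal; order 15: 1/1 normal; order 30: 1/1 normal.
Total normal subgroups: 5.

5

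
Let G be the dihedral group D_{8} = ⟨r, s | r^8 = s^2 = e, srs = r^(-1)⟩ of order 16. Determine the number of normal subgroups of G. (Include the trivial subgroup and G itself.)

G has 19 subgroups. Checking conjugation-invariance by order — order 1: 1/1 normal; order 2: 1/9 normal; order 4: 1/5 normal; order 8: 3/3 normal; order 16: 1/1 normal.
Total normal subgroups: 7.

7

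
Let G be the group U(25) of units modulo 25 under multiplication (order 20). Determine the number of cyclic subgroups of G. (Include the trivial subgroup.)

6

Each element a generates a cyclic subgroup ⟨a⟩; distinct elements may generate the same one (a cyclic group of order d has φ(d) generators).
Cyclic subgroups by order — order 1: 1; order 2: 1; order 4: 1; order 5: 1; order 10: 1; order 20: 1.
Total: 6.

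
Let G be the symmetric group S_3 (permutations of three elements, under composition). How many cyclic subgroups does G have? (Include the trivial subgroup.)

5

A cyclic subgroup of order d is generated by each of its φ(d) elements of order d, so the cyclic subgroups of order d number (#elements of order d)/φ(d).
Cyclic subgroups by order — order 1: 1; order 2: 3; order 3: 1.
Total: 5.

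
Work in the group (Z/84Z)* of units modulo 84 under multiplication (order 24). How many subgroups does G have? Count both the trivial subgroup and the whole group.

32

|G| = 24, so by Lagrange every subgroup order divides 24. Divisors: 1, 2, 3, 4, 6, 8, 12, 24.
Subgroups by order — order 1: 1; order 2: 7; order 3: 1; order 4: 7; order 6: 7; order 8: 1; order 12: 7; order 24: 1.
Total: 1 + 7 + 1 + 7 + 7 + 1 + 7 + 1 = 32.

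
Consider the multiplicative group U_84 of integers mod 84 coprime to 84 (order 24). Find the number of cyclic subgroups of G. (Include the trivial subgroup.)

16

A cyclic subgroup of order d is generated by each of its φ(d) elements of order d, so the cyclic subgroups of order d number (#elements of order d)/φ(d).
Cyclic subgroups by order — order 1: 1; order 2: 7; order 3: 1; order 6: 7.
Total: 16.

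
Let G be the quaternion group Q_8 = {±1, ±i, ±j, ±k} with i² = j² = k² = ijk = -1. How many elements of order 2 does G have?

1

The elements of order 2 are: -1.
That's 1.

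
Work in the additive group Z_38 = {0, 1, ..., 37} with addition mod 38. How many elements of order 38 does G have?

18

In a cyclic group of order 38, the number of elements of order d (for d | 38) is φ(d).
φ(38) = 18.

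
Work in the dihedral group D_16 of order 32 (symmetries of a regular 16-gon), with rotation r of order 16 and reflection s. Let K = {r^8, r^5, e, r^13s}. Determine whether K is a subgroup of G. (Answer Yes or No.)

No

r^5 ∈ K but its inverse r^11 ∉ K, so K is not a subgroup.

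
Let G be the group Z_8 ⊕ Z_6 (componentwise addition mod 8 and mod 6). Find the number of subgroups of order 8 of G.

|G| = 48 and 8 | 48, so subgroups of order 8 are possible by Lagrange.
The subgroups of order 8 are: {(0,0), (0,3), (2,0), (2,3), (4,0), (4,3), (6,0), (6,3)}; {(0,0), (1,0), (2,0), (3,0), (4,0), (5,0), (6,0), (7,0)}; {(0,0), (1,3), (2,0), (3,3), (4,0), (5,3), (6,0), (7,3)}.
So G has 3 subgroups of order 8.

3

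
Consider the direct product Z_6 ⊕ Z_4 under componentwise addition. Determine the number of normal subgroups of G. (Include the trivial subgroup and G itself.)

16

G is abelian, so every subgroup is normal.
G has 16 subgroups in total, hence 16 normal subgroups.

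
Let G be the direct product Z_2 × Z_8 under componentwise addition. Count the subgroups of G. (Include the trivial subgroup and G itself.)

11

|G| = 16, so by Lagrange every subgroup order divides 16. Divisors: 1, 2, 4, 8, 16.
Subgroups by order — order 1: 1; order 2: 3; order 4: 3; order 8: 3; order 16: 1.
Total: 1 + 3 + 3 + 3 + 1 = 11.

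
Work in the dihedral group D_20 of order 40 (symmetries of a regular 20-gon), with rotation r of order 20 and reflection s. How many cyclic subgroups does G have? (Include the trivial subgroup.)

26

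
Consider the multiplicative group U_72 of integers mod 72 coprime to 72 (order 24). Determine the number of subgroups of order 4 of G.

7

|G| = 24 and 4 | 24, so subgroups of order 4 are possible by Lagrange.
The subgroups of order 4 are: {1, 17, 19, 35}; {1, 17, 37, 53}; {1, 17, 55, 71}; {1, 19, 37, 55}; … (7 in all).
So G has 7 subgroups of order 4.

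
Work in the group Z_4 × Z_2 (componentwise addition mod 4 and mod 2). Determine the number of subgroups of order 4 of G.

3

|G| = 8 and 4 | 8, so subgroups of order 4 are possible by Lagrange.
The subgroups of order 4 are: {(0,0), (0,1), (2,0), (2,1)}; {(0,0), (1,0), (2,0), (3,0)}; {(0,0), (1,1), (2,0), (3,1)}.
So G has 3 subgroups of order 4.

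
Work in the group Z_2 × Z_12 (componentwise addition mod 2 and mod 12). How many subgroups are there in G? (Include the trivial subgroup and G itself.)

|G| = 24, so by Lagrange every subgroup order divides 24. Divisors: 1, 2, 3, 4, 6, 8, 12, 24.
Subgroups by order — order 1: 1; order 2: 3; order 3: 1; order 4: 3; order 6: 3; order 8: 1; order 12: 3; order 24: 1.
Total: 1 + 3 + 1 + 3 + 3 + 1 + 3 + 1 = 16.

16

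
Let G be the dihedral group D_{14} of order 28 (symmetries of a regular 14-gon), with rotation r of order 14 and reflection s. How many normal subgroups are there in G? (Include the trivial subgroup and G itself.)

G has 28 subgroups. Checking conjugation-invariance by order — order 1: 1/1 normal; order 2: 1/15 normal; order 4: 0/7 normal; order 7: 1/1 normal; order 14: 3/3 normal; order 28: 1/1 normal.
Total normal subgroups: 7.

7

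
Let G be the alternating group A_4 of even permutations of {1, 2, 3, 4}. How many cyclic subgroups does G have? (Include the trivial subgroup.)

Each element a generates a cyclic subgroup ⟨a⟩; distinct elements may generate the same one (a cyclic group of order d has φ(d) generators).
Cyclic subgroups by order — order 1: 1; order 2: 3; order 3: 4.
Total: 8.

8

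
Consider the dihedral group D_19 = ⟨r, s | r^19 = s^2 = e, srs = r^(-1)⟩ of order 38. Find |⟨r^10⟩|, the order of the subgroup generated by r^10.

19

Computing powers of r^10: the smallest k with (r^10)^k = e is k = 19.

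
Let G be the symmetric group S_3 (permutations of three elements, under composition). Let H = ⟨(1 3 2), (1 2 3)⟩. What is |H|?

3

|⟨(1 3 2)⟩| = 3 and |⟨(1 2 3)⟩| = 3, so |H| is a multiple of lcm(3, 3) = 3 and divides |G| = 6.
Closing under the operation: H = {e, (1 2 3), (1 3 2)}, so |H| = 3.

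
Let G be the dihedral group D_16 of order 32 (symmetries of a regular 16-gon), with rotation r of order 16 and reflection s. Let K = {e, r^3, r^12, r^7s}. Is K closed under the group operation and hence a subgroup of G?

r^12 ∈ K but its inverse r^4 ∉ K, so K is not a subgroup.

No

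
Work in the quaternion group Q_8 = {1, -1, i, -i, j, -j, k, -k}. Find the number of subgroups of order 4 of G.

|G| = 8 and 4 | 8, so subgroups of order 4 are possible by Lagrange.
The subgroups of order 4 are: {1, -1, i, -i}; {1, -1, j, -j}; {1, -1, k, -k}.
So G has 3 subgroups of order 4.

3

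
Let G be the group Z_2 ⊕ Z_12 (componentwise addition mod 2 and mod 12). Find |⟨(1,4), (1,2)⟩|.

12

|⟨(1,4)⟩| = 6 and |⟨(1,2)⟩| = 6, so |H| is a multiple of lcm(6, 6) = 6 and divides |G| = 24.
Closing under the operation: H = {(0,0), (0,2), (0,4), (0,6), (0,8), (0,10), (1,0), (1,2), (1,4), (1,6), (1,8), (1,10)}, so |H| = 12.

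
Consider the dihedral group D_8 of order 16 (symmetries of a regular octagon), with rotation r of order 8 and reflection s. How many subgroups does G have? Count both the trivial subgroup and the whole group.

|G| = 16, so by Lagrange every subgroup order divides 16. Divisors: 1, 2, 4, 8, 16.
Subgroups by order — order 1: 1; order 2: 9; order 4: 5; order 8: 3; order 16: 1.
Total: 1 + 9 + 5 + 3 + 1 = 19.

19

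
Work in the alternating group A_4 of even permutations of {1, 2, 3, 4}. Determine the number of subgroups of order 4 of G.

|G| = 12 and 4 | 12, so subgroups of order 4 are possible by Lagrange.
The subgroups of order 4 are: {e, (1 2)(3 4), (1 3)(2 4), (1 4)(2 3)}.
So G has 1 subgroup of order 4.

1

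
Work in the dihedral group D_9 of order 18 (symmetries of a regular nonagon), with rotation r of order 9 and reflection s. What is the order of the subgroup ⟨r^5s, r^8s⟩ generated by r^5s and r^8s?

|⟨r^5s⟩| = 2 and |⟨r^8s⟩| = 2, so |H| is a multiple of lcm(2, 2) = 2 and divides |G| = 18.
Closing under the operation: H = {e, r^3, r^6, r^2s, r^5s, r^8s}, so |H| = 6.

6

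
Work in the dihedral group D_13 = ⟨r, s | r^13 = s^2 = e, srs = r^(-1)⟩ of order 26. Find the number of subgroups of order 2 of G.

|G| = 26 and 2 | 26, so subgroups of order 2 are possible by Lagrange.
The subgroups of order 2 are: {e, r^10s}; {e, r^11s}; {e, r^12s}; {e, r^2s}; … (13 in all).
So G has 13 subgroups of order 2.

13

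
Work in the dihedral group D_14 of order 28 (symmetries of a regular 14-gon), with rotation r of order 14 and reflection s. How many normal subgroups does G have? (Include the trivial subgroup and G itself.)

7

G has 28 subgroups. Checking conjugation-invariance by order — order 1: 1/1 normal; order 2: 1/15 normal; order 4: 0/7 normal; order 7: 1/1 normal; order 14: 3/3 normal; order 28: 1/1 normal.
Total normal subgroups: 7.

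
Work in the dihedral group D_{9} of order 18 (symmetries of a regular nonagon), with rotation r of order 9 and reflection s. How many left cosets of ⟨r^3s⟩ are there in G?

|⟨r^3s⟩| = 2 and |G| = 18.
By Lagrange, [G : H] = |G|/|H| = 18/2 = 9.

9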